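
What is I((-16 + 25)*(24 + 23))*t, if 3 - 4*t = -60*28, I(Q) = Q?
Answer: 711909/4 ≈ 1.7798e+5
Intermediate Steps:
t = 1683/4 (t = ¾ - (-15)*28 = ¾ - ¼*(-1680) = ¾ + 420 = 1683/4 ≈ 420.75)
I((-16 + 25)*(24 + 23))*t = ((-16 + 25)*(24 + 23))*(1683/4) = (9*47)*(1683/4) = 423*(1683/4) = 711909/4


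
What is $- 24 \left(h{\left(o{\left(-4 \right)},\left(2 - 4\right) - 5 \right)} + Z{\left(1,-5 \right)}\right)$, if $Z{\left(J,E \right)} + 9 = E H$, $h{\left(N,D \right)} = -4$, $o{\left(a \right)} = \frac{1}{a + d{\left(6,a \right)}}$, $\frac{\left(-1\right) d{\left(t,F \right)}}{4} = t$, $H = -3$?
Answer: $-48$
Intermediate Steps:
$d{\left(t,F \right)} = - 4 t$
$o{\left(a \right)} = \frac{1}{-24 + a}$ ($o{\left(a \right)} = \frac{1}{a - 24} = \frac{1}{-24 + a}$)
$Z{\left(J,E \right)} = -9 - 3 E$ ($Z{\left(J,E \right)} = -9 + E \left(-3\right) = -9 - 3 E$)
$- 24 \left(h{\left(o{\left(-4 \right)},\left(2 - 4\right) - 5 \right)} + Z{\left(1,-5 \right)}\right) = - 24 \left(-4 - -6\right) = - 24 \left(-4 + \left(-9 + 15\right)\right) = - 24 \left(-4 + 6\right) = \left(-24\right) 2 = -48$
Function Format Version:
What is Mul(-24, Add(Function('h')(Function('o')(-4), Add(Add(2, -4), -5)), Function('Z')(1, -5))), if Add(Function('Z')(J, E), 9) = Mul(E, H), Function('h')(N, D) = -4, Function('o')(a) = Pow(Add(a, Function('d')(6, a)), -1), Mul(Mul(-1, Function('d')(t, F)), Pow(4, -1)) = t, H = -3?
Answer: -48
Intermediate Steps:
Function('d')(t, F) = Mul(-4, t)
Function('o')(a) = Pow(Add(-24, a), -1) (Function('o')(a) = Pow(Add(a, Mul(-4, 6)), -1) = Pow(Add(a, -24), -1) = Pow(Add(-24, a), -1))
Function('Z')(J, E) = Add(-9, Mul(-3, E)) (Function('Z')(J, E) = Add(-9, Mul(E, -3)) = Add(-9, Mul(-3, E)))
Mul(-24, Add(Function('h')(Function('o')(-4), Add(Add(2, -4), -5)), Function('Z')(1, -5))) = Mul(-24, Add(-4, Add(-9, Mul(-3, -5)))) = Mul(-24, Add(-4, Add(-9, 15))) = Mul(-24, Add(-4, 6)) = Mul(-24, 2) = -48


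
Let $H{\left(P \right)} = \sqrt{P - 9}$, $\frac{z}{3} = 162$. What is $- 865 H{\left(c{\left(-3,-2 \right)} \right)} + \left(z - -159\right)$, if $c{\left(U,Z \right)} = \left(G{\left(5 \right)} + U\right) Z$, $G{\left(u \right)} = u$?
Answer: $645 - 865 i \sqrt{13} \approx 645.0 - 3118.8 i$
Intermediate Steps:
$z = 486$ ($z = 3 \cdot 162 = 486$)
$c{\left(U,Z \right)} = Z \left(5 + U\right)$ ($c{\left(U,Z \right)} = \left(5 + U\right) Z = Z \left(5 + U\right)$)
$H{\left(P \right)} = \sqrt{-9 + P}$
$- 865 H{\left(c{\left(-3,-2 \right)} \right)} + \left(z - -159\right) = - 865 \sqrt{-9 - 2 \left(5 - 3\right)} + \left(486 - -159\right) = - 865 \sqrt{-9 - 4} + \left(486 + 159\right) = - 865 \sqrt{-9 - 4} + 645 = - 865 \sqrt{-13} + 645 = - 865 i \sqrt{13} + 645 = 645 - 865 i \sqrt{13}$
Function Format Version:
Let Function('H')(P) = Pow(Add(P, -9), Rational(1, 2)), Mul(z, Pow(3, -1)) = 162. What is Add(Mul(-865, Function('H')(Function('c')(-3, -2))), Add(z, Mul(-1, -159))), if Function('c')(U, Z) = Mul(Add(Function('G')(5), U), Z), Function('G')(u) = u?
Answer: Add(645, Mul(-865, I, Pow(13, Rational(1, 2)))) ≈ Add(645.00, Mul(-3118.8, I))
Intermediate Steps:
z = 486 (z = Mul(3, 162) = 486)
Function('c')(U, Z) = Mul(Z, Add(5, U)) (Function('c')(U, Z) = Mul(Add(5, U), Z) = Mul(Z, Add(5, U)))
Function('H')(P) = Pow(Add(-9, P), Rational(1, 2))
Add(Mul(-865, Function('H')(Function('c')(-3, -2))), Add(z, Mul(-1, -159))) = Add(Mul(-865, Pow(Add(-9, Mul(-2, Add(5, -3))), Rational(1, 2))), Add(486, Mul(-1, -159))) = Add(Mul(-865, Pow(Add(-9, Mul(-2, 2)), Rational(1, 2))), Add(486, 159)) = Add(Mul(-865, Pow(Add(-9, -4), Rational(1, 2))), 645) = Add(Mul(-865, Pow(-13, Rational(1, 2))), 645) = Add(Mul(-865, Mul(I, Pow(13, Rational(1, 2)))), 645) = Add(Mul(-865, I, Pow(13, Rational(1, 2))), 645) = Add(645, Mul(-865, I, Pow(13, Rational(1, 2))))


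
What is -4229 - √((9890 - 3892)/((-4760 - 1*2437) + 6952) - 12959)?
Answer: -4229 - I*√15904765/35 ≈ -4229.0 - 113.95*I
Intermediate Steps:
-4229 - √((9890 - 3892)/((-4760 - 1*2437) + 6952) - 12959) = -4229 - √(5998/((-4760 - 2437) + 6952) - 12959) = -4229 - √(5998/(-7197 + 6952) - 12959) = -4229 - √(5998/(-245) - 12959) = -4229 - √(5998*(-1/245) - 12959) = -4229 - √(-5998/245 - 12959) = -4229 - √(-3180953/245) = -4229 - I*√15904765/35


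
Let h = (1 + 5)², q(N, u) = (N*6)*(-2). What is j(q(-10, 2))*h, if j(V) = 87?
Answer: 3132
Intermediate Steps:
q(N, u) = -12*N (q(N, u) = (6*N)*(-2) = -12*N)
h = 36 (h = 6² = 36)
j(q(-10, 2))*h = 87*36 = 3132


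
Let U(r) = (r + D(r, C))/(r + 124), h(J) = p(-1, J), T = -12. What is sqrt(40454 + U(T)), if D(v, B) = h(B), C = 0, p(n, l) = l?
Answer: sqrt(7928963)/14 ≈ 201.13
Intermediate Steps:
h(J) = J
D(v, B) = B
U(r) = r/(124 + r) (U(r) = (r + 0)/(r + 124) = r/(124 + r))
sqrt(40454 + U(T)) = sqrt(40454 - 12/(124 - 12)) = sqrt(40454 - 12/112) = sqrt(40454 - 12*1/112) = sqrt(40454 - 3/28) = sqrt(1132709/28) = sqrt(7928963)/14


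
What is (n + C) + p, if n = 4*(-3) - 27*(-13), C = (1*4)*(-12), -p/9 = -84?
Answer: 1047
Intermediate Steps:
p = 756 (p = -9*(-84) = 756)
C = -48 (C = 4*(-12) = -48)
n = 339 (n = -12 + 351 = 339)
(n + C) + p = (339 - 48) + 756 = 291 + 756 = 1047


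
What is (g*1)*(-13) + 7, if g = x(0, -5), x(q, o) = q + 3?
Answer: -32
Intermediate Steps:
x(q, o) = 3 + q
g = 3 (g = 3 + 0 = 3)
(g*1)*(-13) + 7 = (3*1)*(-13) + 7 = 3*(-13) + 7 = -39 + 7 = -32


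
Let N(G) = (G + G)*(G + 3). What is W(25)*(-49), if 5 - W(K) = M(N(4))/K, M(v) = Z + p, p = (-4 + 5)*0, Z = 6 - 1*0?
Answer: -5831/25 ≈ -233.24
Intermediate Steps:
Z = 6 (Z = 6 + 0 = 6)
N(G) = 2*G*(3 + G) (N(G) = (2*G)*(3 + G) = 2*G*(3 + G))
p = 0 (p = 1*0 = 0)
M(v) = 6 (M(v) = 6 + 0 = 6)
W(K) = 5 - 6/K
W(25)*(-49) = (5 - 6/25)*(-49) = (119/25)*(-49) = -5831/25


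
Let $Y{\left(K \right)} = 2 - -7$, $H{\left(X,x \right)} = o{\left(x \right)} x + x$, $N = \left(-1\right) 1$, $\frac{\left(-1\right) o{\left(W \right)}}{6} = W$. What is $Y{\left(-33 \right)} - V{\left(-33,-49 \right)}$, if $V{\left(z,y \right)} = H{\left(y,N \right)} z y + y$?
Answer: $11377$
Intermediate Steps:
$o{\left(W \right)} = - 6 W$
$N = -1$
$H{\left(X,x \right)} = x - 6 x^{2}$ ($H{\left(X,x \right)} = - 6 x x + x = - 6 x^{2} + x = x - 6 x^{2}$)
$V{\left(z,y \right)} = y - 7 y z$ ($V{\left(z,y \right)} = - (1 - -6) z y + y = - (1 + 6) z y + y = \left(-1\right) 7 z y + y = - 7 z y + y = - 7 y z + y = y - 7 y z$)
$Y{\left(K \right)} = 9$ ($Y{\left(K \right)} = 2 + 7 = 9$)
$Y{\left(-33 \right)} - V{\left(-33,-49 \right)} = 9 - - 49 \left(1 - -231\right) = 9 - - 49 \left(1 + 231\right) = 9 - \left(-49\right) 232 = 9 - -11368 = 9 + 11368 = 11377$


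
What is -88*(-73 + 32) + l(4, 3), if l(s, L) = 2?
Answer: 3610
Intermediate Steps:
-88*(-73 + 32) + l(4, 3) = -88*(-73 + 32) + 2 = -88*(-41) + 2 = 3608 + 2 = 3610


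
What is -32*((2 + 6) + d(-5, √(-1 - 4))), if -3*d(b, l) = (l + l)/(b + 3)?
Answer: -256 - 32*I*√5/3 ≈ -256.0 - 23.851*I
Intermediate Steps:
d(b, l) = -2*l/(3*(3 + b)) (d(b, l) = -(l + l)/(3*(b + 3)) = -2*l/(3*(3 + b)))
-32*((2 + 6) + d(-5, √(-1 - 4))) = -32*((2 + 6) - 2*√(-1 - 4)/(9 + 3*(-5))) = -32*(8 - 2*√(-5)/(9 - 15)) = -32*(8 - 2*I*√5/(-6)) = -32*(8 - 2*I*√5*(-⅙)) = -32*(8 + I*√5/3) = -256 - 32*I*√5/3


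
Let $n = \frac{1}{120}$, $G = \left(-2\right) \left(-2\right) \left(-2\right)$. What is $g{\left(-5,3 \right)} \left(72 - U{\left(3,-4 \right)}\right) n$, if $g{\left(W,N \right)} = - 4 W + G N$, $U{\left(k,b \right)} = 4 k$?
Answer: $-2$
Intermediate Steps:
$G = -8$ ($G = 4 \left(-2\right) = -8$)
$n = \frac{1}{120} \approx 0.0083333$
$g{\left(W,N \right)} = - 8 N - 4 W$ ($g{\left(W,N \right)} = - 4 W - 8 N = - 8 N - 4 W$)
$g{\left(-5,3 \right)} \left(72 - U{\left(3,-4 \right)}\right) n = \left(\left(-8\right) 3 - -20\right) \left(72 - 4 \cdot 3\right) \frac{1}{120} = \left(-24 + 20\right) \left(72 - 12\right) \frac{1}{120} = - 4 \left(72 - 12\right) \frac{1}{120} = \left(-4\right) 60 \cdot \frac{1}{120} = \left(-240\right) \frac{1}{120} = -2$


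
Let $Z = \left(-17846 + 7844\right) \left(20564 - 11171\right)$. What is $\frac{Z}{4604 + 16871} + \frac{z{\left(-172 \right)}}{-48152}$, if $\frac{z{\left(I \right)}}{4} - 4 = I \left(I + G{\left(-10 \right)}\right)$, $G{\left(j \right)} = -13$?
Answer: $- \frac{43524573318}{9942925} \approx -4377.4$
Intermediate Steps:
$z{\left(I \right)} = 16 + 4 I \left(-13 + I\right)$ ($z{\left(I \right)} = 16 + 4 I \left(I - 13\right) = 16 + 4 I \left(-13 + I\right)$)
$Z = -93948786$ ($Z = \left(-10002\right) 9393 = -93948786$)
$\frac{Z}{4604 + 16871} + \frac{z{\left(-172 \right)}}{-48152} = - \frac{93948786}{4604 + 16871} + \frac{16 - -8944 + 4 \left(-172\right)^{2}}{-48152} = - \frac{93948786}{21475} + \left(16 + 8944 + 4 \cdot 29584\right) \left(- \frac{1}{48152}\right) = \left(-93948786\right) \frac{1}{21475} + \left(16 + 8944 + 118336\right) \left(- \frac{1}{48152}\right) = - \frac{93948786}{21475} + 127296 \left(- \frac{1}{48152}\right) = - \frac{93948786}{21475} - \frac{1224}{463} = - \frac{43524573318}{9942925}$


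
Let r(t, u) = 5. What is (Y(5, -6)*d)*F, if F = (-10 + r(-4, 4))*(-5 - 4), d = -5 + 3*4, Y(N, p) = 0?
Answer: 0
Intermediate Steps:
d = 7 (d = -5 + 12 = 7)
F = 45 (F = (-10 + 5)*(-5 - 4) = -5*(-9) = 45)
(Y(5, -6)*d)*F = (0*7)*45 = 0*45 = 0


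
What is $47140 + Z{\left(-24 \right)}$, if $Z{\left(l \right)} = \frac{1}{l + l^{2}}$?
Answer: $\frac{26021281}{552} \approx 47140.0$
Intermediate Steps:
$47140 + Z{\left(-24 \right)} = 47140 + \frac{1}{\left(-24\right) \left(1 - 24\right)} = 47140 - \frac{1}{24 \left(-23\right)} = 47140 - - \frac{1}{552} = 47140 + \frac{1}{552} = \frac{26021281}{552}$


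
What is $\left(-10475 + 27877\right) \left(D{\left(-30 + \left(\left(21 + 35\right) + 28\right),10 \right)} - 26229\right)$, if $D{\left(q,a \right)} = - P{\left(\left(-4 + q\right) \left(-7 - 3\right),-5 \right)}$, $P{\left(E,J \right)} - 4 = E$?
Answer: $-447805666$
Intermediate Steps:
$P{\left(E,J \right)} = 4 + E$
$D{\left(q,a \right)} = -44 + 10 q$ ($D{\left(q,a \right)} = - (4 + \left(-4 + q\right) \left(-7 - 3\right)) = - (4 + \left(-4 + q\right) \left(-10\right)) = - (4 - \left(-40 + 10 q\right)) = - (44 - 10 q) = -44 + 10 q$)
$\left(-10475 + 27877\right) \left(D{\left(-30 + \left(\left(21 + 35\right) + 28\right),10 \right)} - 26229\right) = \left(-10475 + 27877\right) \left(\left(-44 + 10 \left(-30 + \left(\left(21 + 35\right) + 28\right)\right)\right) - 26229\right) = 17402 \left(\left(-44 + 10 \left(-30 + \left(56 + 28\right)\right)\right) - 26229\right) = 17402 \left(\left(-44 + 10 \left(-30 + 84\right)\right) - 26229\right) = 17402 \left(\left(-44 + 10 \cdot 54\right) - 26229\right) = 17402 \left(\left(-44 + 540\right) - 26229\right) = 17402 \left(496 - 26229\right) = 17402 \left(-25733\right) = -447805666$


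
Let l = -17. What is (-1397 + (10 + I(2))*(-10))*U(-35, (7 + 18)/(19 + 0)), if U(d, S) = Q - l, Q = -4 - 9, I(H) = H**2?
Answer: -6148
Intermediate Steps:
Q = -13
U(d, S) = 4 (U(d, S) = -13 - 1*(-17) = -13 + 17 = 4)
(-1397 + (10 + I(2))*(-10))*U(-35, (7 + 18)/(19 + 0)) = (-1397 + (10 + 2**2)*(-10))*4 = (-1397 + (10 + 4)*(-10))*4 = (-1397 + 14*(-10))*4 = (-1397 - 140)*4 = -1537*4 = -6148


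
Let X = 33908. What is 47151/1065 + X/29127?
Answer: 67118057/1477155 ≈ 45.437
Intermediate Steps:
47151/1065 + X/29127 = 47151/1065 + 33908/29127 = 47151*(1/1065) + 33908*(1/29127) = 15717/355 + 4844/4161 = 67118057/1477155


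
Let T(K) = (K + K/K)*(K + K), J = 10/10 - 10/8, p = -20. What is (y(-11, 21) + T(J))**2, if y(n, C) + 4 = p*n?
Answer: 2975625/64 ≈ 46494.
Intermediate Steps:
y(n, C) = -4 - 20*n
J = -1/4 (J = 10*(1/10) - 10*1/8 = 1 - 5/4 = -1/4 ≈ -0.25000)
T(K) = 2*K*(1 + K) (T(K) = (K + 1)*(2*K) = (1 + K)*(2*K) = 2*K*(1 + K))
(y(-11, 21) + T(J))**2 = ((-4 - 20*(-11)) + 2*(-1/4)*(1 - 1/4))**2 = ((-4 + 220) + 2*(-1/4)*(3/4))**2 = (216 - 3/8)**2 = (1725/8)**2 = 2975625/64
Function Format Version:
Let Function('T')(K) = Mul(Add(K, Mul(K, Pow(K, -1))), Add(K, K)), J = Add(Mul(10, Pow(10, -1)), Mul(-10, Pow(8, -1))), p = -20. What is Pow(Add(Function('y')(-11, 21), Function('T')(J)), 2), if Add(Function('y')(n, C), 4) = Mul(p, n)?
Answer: Rational(2975625, 64) ≈ 46494.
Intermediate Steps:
Function('y')(n, C) = Add(-4, Mul(-20, n))
J = Rational(-1, 4) (J = Add(Mul(10, Rational(1, 10)), Mul(-10, Rational(1, 8))) = Add(1, Rational(-5, 4)) = Rational(-1, 4) ≈ -0.25000)
Function('T')(K) = Mul(2, K, Add(1, K)) (Function('T')(K) = Mul(Add(K, 1), Mul(2, K)) = Mul(Add(1, K), Mul(2, K)) = Mul(2, K, Add(1, K)))
Pow(Add(Function('y')(-11, 21), Function('T')(J)), 2) = Pow(Add(Add(-4, Mul(-20, -11)), Mul(2, Rational(-1, 4), Add(1, Rational(-1, 4)))), 2) = Pow(Add(Add(-4, 220), Mul(2, Rational(-1, 4), Rational(3, 4))), 2) = Pow(Add(216, Rational(-3, 8)), 2) = Pow(Rational(1725, 8), 2) = Rational(2975625, 64)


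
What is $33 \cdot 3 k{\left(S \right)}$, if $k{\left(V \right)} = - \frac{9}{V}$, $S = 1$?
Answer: $-891$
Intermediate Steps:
$33 \cdot 3 k{\left(S \right)} = 33 \cdot 3 \left(- \frac{9}{1}\right) = 99 \left(\left(-9\right) 1\right) = 99 \left(-9\right) = -891$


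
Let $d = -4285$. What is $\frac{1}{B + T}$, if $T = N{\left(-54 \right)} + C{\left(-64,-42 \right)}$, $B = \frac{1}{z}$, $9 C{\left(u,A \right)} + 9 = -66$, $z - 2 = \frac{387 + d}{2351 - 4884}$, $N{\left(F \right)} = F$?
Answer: $- \frac{8964}{556223} \approx -0.016116$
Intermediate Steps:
$z = \frac{8964}{2533}$ ($z = 2 + \frac{387 - 4285}{2351 - 4884} = 2 - \frac{3898}{-2533} = 2 - - \frac{3898}{2533} = 2 + \frac{3898}{2533} = \frac{8964}{2533} \approx 3.5389$)
$C{\left(u,A \right)} = - \frac{25}{3}$ ($C{\left(u,A \right)} = -1 + \frac{1}{9} \left(-66\right) = -1 - \frac{22}{3} = - \frac{25}{3}$)
$B = \frac{2533}{8964}$ ($B = \frac{1}{\frac{8964}{2533}} = \frac{2533}{8964} \approx 0.28257$)
$T = - \frac{187}{3}$ ($T = -54 - \frac{25}{3} = - \frac{187}{3} \approx -62.333$)
$\frac{1}{B + T} = \frac{1}{\frac{2533}{8964} - \frac{187}{3}} = \frac{1}{- \frac{556223}{8964}} = - \frac{8964}{556223}$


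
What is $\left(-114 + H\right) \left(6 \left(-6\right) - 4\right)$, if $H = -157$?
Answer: $10840$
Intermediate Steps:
$\left(-114 + H\right) \left(6 \left(-6\right) - 4\right) = \left(-114 - 157\right) \left(6 \left(-6\right) - 4\right) = - 271 \left(-36 - 4\right) = \left(-271\right) \left(-40\right) = 10840$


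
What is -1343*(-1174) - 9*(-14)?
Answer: 1576808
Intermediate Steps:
-1343*(-1174) - 9*(-14) = 1576682 + 126 = 1576808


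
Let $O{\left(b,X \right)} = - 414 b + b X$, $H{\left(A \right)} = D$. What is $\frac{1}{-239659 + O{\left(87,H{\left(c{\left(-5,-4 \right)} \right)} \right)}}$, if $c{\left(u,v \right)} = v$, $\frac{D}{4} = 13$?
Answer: $- \frac{1}{271153} \approx -3.688 \cdot 10^{-6}$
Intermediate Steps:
$D = 52$ ($D = 4 \cdot 13 = 52$)
$H{\left(A \right)} = 52$
$O{\left(b,X \right)} = - 414 b + X b$
$\frac{1}{-239659 + O{\left(87,H{\left(c{\left(-5,-4 \right)} \right)} \right)}} = \frac{1}{-239659 + 87 \left(-414 + 52\right)} = \frac{1}{-239659 + 87 \left(-362\right)} = \frac{1}{-239659 - 31494} = \frac{1}{-271153} = - \frac{1}{271153}$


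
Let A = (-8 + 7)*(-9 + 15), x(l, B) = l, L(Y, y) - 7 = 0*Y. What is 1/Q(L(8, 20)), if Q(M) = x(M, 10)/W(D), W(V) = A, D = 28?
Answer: -6/7 ≈ -0.85714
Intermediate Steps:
L(Y, y) = 7 (L(Y, y) = 7 + 0*Y = 7 + 0 = 7)
A = -6 (A = -1*6 = -6)
W(V) = -6
Q(M) = -M/6 (Q(M) = M/(-6) = M*(-⅙) = -M/6)
1/Q(L(8, 20)) = 1/(-⅙*7) = 1/(-7/6) = -6/7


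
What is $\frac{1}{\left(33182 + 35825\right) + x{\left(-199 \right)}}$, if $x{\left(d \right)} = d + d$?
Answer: $\frac{1}{68609} \approx 1.4575 \cdot 10^{-5}$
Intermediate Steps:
$x{\left(d \right)} = 2 d$
$\frac{1}{\left(33182 + 35825\right) + x{\left(-199 \right)}} = \frac{1}{\left(33182 + 35825\right) + 2 \left(-199\right)} = \frac{1}{69007 - 398} = \frac{1}{68609}$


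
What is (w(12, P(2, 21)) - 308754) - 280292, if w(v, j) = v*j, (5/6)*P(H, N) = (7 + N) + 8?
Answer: -2942638/5 ≈ -5.8853e+5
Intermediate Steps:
P(H, N) = 18 + 6*N/5 (P(H, N) = 6*((7 + N) + 8)/5 = 6*(15 + N)/5 = 18 + 6*N/5)
w(v, j) = j*v
(w(12, P(2, 21)) - 308754) - 280292 = ((18 + (6/5)*21)*12 - 308754) - 280292 = ((18 + 126/5)*12 - 308754) - 280292 = ((216/5)*12 - 308754) - 280292 = (2592/5 - 308754) - 280292 = -1541178/5 - 280292 = -2942638/5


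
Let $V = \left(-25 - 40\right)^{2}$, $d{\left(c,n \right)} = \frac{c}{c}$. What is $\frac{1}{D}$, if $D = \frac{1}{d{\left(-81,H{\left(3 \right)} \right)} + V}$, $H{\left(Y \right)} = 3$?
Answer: $4226$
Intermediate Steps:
$d{\left(c,n \right)} = 1$
$V = 4225$ ($V = \left(-65\right)^{2} = 4225$)
$D = \frac{1}{4226}$ ($D = \frac{1}{1 + 4225} = \frac{1}{4226} \approx 0.00023663$)
$\frac{1}{D} = \frac{1}{\frac{1}{4226}} = 4226$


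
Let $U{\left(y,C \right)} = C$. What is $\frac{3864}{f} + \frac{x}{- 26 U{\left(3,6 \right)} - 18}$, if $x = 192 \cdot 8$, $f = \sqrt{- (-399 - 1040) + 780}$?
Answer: $- \frac{256}{29} + \frac{552 \sqrt{2219}}{317} \approx 73.2$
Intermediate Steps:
$f = \sqrt{2219}$ ($f = \sqrt{\left(-1\right) \left(-1439\right) + 780} = \sqrt{1439 + 780} = \sqrt{2219} \approx 47.106$)
$x = 1536$
$\frac{3864}{f} + \frac{x}{- 26 U{\left(3,6 \right)} - 18} = \frac{3864}{\sqrt{2219}} + \frac{1536}{\left(-26\right) 6 - 18} = 3864 \frac{\sqrt{2219}}{2219} + \frac{1536}{-156 - 18} = \frac{552 \sqrt{2219}}{317} + \frac{1536}{-174} = \frac{552 \sqrt{2219}}{317} + 1536 \left(- \frac{1}{174}\right) = \frac{552 \sqrt{2219}}{317} - \frac{256}{29} = - \frac{256}{29} + \frac{552 \sqrt{2219}}{317}$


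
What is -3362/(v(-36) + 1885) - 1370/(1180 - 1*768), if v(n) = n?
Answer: -1959137/380894 ≈ -5.1435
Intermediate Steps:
-3362/(v(-36) + 1885) - 1370/(1180 - 1*768) = -3362/(-36 + 1885) - 1370/(1180 - 1*768) = -3362/1849 - 1370/(1180 - 768) = -3362*1/1849 - 1370/412 = -3362/1849 - 1370*1/412 = -3362/1849 - 685/206 = -1959137/380894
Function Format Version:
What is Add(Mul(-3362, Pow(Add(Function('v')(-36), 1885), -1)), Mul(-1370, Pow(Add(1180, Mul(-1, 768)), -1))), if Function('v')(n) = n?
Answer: Rational(-1959137, 380894) ≈ -5.1435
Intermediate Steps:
Add(Mul(-3362, Pow(Add(Function('v')(-36), 1885), -1)), Mul(-1370, Pow(Add(1180, Mul(-1, 768)), -1))) = Add(Mul(-3362, Pow(Add(-36, 1885), -1)), Mul(-1370, Pow(Add(1180, Mul(-1, 768)), -1))) = Add(Mul(-3362, Pow(1849, -1)), Mul(-1370, Pow(Add(1180, -768), -1))) = Add(Mul(-3362, Rational(1, 1849)), Mul(-1370, Pow(412, -1))) = Add(Rational(-3362, 1849), Mul(-1370, Rational(1, 412))) = Add(Rational(-3362, 1849), Rational(-685, 206)) = Rational(-1959137, 380894)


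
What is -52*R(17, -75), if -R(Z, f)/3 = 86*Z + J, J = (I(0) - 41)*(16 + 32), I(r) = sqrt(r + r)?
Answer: -78936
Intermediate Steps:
I(r) = sqrt(2)*sqrt(r) (I(r) = sqrt(2*r) = sqrt(2)*sqrt(r))
J = -1968 (J = (sqrt(2)*sqrt(0) - 41)*(16 + 32) = (sqrt(2)*0 - 41)*48 = (0 - 41)*48 = -41*48 = -1968)
R(Z, f) = 5904 - 258*Z (R(Z, f) = -3*(86*Z - 1968) = -3*(-1968 + 86*Z) = 5904 - 258*Z)
-52*R(17, -75) = -52*(5904 - 258*17) = -52*(5904 - 4386) = -52*1518 = -78936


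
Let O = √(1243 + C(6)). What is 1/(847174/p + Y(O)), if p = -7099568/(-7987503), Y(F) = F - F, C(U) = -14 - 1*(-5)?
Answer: 3549784/3383402433261 ≈ 1.0492e-6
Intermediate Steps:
C(U) = -9 (C(U) = -14 + 5 = -9)
O = √1234 (O = √(1243 - 9) = √1234 ≈ 35.128)
Y(F) = 0
p = 7099568/7987503 (p = -7099568*(-1/7987503) = 7099568/7987503 ≈ 0.88883)
1/(847174/p + Y(O)) = 1/(847174/(7099568/7987503) + 0) = 1/(847174*(7987503/7099568) + 0) = 1/(3383402433261/3549784 + 0) = 1/(3383402433261/3549784) = 3549784/3383402433261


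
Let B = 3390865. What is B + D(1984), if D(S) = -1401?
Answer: 3389464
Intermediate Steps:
B + D(1984) = 3390865 - 1401 = 3389464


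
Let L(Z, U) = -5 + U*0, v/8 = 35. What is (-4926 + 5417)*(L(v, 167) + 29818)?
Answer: 14638183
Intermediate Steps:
v = 280 (v = 8*35 = 280)
L(Z, U) = -5 (L(Z, U) = -5 + 0 = -5)
(-4926 + 5417)*(L(v, 167) + 29818) = (-4926 + 5417)*(-5 + 29818) = 491*29813 = 14638183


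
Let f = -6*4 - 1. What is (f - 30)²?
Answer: 3025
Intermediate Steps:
f = -25 (f = -24 - 1 = -25)
(f - 30)² = (-25 - 30)² = (-55)² = 3025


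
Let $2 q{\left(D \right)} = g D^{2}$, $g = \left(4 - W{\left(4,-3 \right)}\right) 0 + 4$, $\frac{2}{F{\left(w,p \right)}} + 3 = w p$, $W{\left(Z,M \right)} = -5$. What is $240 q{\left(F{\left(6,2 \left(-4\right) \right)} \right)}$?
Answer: $\frac{640}{867} \approx 0.73818$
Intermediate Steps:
$F{\left(w,p \right)} = \frac{2}{-3 + p w}$ ($F{\left(w,p \right)} = \frac{2}{-3 + w p} = \frac{2}{-3 + p w}$)
$g = 4$ ($g = \left(4 - -5\right) 0 + 4 = \left(4 + 5\right) 0 + 4 = 9 \cdot 0 + 4 = 0 + 4 = 4$)
$q{\left(D \right)} = 2 D^{2}$ ($q{\left(D \right)} = \frac{4 D^{2}}{2} = 2 D^{2}$)
$240 q{\left(F{\left(6,2 \left(-4\right) \right)} \right)} = 240 \cdot 2 \left(\frac{2}{-3 + 2 \left(-4\right) 6}\right)^{2} = 240 \cdot 2 \left(\frac{2}{-3 - 48}\right)^{2} = 240 \cdot 2 \left(\frac{2}{-51}\right)^{2} = 240 \cdot 2 \left(2 \left(- \frac{1}{51}\right)\right)^{2} = 240 \cdot 2 \left(- \frac{2}{51}\right)^{2} = 240 \cdot 2 \cdot \frac{4}{2601} = 240 \cdot \frac{8}{2601} = \frac{640}{867}$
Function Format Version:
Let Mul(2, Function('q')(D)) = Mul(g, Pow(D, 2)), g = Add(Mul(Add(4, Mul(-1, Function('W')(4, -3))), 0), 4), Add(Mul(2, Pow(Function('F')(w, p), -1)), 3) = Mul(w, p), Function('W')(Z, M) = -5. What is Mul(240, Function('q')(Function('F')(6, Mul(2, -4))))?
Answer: Rational(640, 867) ≈ 0.73818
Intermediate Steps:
Function('F')(w, p) = Mul(2, Pow(Add(-3, Mul(p, w)), -1)) (Function('F')(w, p) = Mul(2, Pow(Add(-3, Mul(w, p)), -1)) = Mul(2, Pow(Add(-3, Mul(p, w)), -1)))
g = 4 (g = Add(Mul(Add(4, Mul(-1, -5)), 0), 4) = Add(Mul(Add(4, 5), 0), 4) = Add(Mul(9, 0), 4) = Add(0, 4) = 4)
Function('q')(D) = Mul(2, Pow(D, 2)) (Function('q')(D) = Mul(Rational(1, 2), Mul(4, Pow(D, 2))) = Mul(2, Pow(D, 2)))
Mul(240, Function('q')(Function('F')(6, Mul(2, -4)))) = Mul(240, Mul(2, Pow(Mul(2, Pow(Add(-3, Mul(Mul(2, -4), 6)), -1)), 2))) = Mul(240, Mul(2, Pow(Mul(2, Pow(Add(-3, Mul(-8, 6)), -1)), 2))) = Mul(240, Mul(2, Pow(Mul(2, Pow(Add(-3, -48), -1)), 2))) = Mul(240, Mul(2, Pow(Mul(2, Pow(-51, -1)), 2))) = Mul(240, Mul(2, Pow(Mul(2, Rational(-1, 51)), 2))) = Mul(240, Mul(2, Pow(Rational(-2, 51), 2))) = Mul(240, Mul(2, Rational(4, 2601))) = Mul(240, Rational(8, 2601)) = Rational(640, 867)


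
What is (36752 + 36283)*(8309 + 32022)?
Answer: 2945574585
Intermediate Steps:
(36752 + 36283)*(8309 + 32022) = 73035*40331 = 2945574585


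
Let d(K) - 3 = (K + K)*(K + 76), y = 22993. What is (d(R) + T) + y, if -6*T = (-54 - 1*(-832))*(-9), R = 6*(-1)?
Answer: 23323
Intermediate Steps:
R = -6
T = 1167 (T = -(-54 - 1*(-832))*(-9)/6 = -(-54 + 832)*(-9)/6 = -389*(-9)/3 = -⅙*(-7002) = 1167)
d(K) = 3 + 2*K*(76 + K) (d(K) = 3 + (K + K)*(K + 76) = 3 + (2*K)*(76 + K) = 3 + 2*K*(76 + K))
(d(R) + T) + y = ((3 + 2*(-6)² + 152*(-6)) + 1167) + 22993 = ((3 + 2*36 - 912) + 1167) + 22993 = ((3 + 72 - 912) + 1167) + 22993 = (-837 + 1167) + 22993 = 330 + 22993 = 23323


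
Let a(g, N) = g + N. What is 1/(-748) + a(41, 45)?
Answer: 64327/748 ≈ 85.999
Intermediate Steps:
a(g, N) = N + g
1/(-748) + a(41, 45) = 1/(-748) + (45 + 41) = -1/748 + 86 = 64327/748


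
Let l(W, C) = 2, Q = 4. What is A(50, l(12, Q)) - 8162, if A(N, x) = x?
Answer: -8160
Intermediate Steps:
A(50, l(12, Q)) - 8162 = 2 - 8162 = -8160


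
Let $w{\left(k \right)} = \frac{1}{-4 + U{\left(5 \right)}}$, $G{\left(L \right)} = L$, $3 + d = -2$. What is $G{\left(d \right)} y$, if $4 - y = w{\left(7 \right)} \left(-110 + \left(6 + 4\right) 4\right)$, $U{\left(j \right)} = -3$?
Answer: $30$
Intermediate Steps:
$d = -5$ ($d = -3 - 2 = -5$)
$w{\left(k \right)} = - \frac{1}{7}$ ($w{\left(k \right)} = \frac{1}{-4 - 3} = \frac{1}{-7} = - \frac{1}{7}$)
$y = -6$ ($y = 4 - - \frac{-110 + \left(6 + 4\right) 4}{7} = 4 - - \frac{-110 + 10 \cdot 4}{7} = 4 - - \frac{-110 + 40}{7} = 4 - \left(- \frac{1}{7}\right) \left(-70\right) = 4 - 10 = -6$)
$G{\left(d \right)} y = \left(-5\right) \left(-6\right) = 30$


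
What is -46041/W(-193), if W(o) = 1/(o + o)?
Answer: 17771826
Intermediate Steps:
W(o) = 1/(2*o)
-46041/W(-193) = -46041/((1/2)/(-193)) = -46041/((1/2)*(-1/193)) = -46041/(-1/386) = -46041*(-386) = 17771826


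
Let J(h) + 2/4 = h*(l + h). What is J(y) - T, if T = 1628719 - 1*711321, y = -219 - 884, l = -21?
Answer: 644747/2 ≈ 3.2237e+5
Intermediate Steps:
y = -1103
T = 917398 (T = 1628719 - 711321 = 917398)
J(h) = -½ + h*(-21 + h)
J(y) - T = (-½ + (-1103)² - 21*(-1103)) - 1*917398 = (-½ + 1216609 + 23163) - 917398 = 2479543/2 - 917398 = 644747/2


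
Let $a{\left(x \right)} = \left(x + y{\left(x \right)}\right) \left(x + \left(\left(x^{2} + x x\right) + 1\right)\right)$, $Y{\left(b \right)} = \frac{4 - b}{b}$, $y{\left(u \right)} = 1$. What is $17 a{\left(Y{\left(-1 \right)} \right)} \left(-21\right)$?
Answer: $65688$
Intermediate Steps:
$Y{\left(b \right)} = \frac{4 - b}{b}$
$a{\left(x \right)} = \left(1 + x\right) \left(1 + x + 2 x^{2}\right)$ ($a{\left(x \right)} = \left(x + 1\right) \left(x + \left(\left(x^{2} + x x\right) + 1\right)\right) = \left(1 + x\right) \left(x + \left(\left(x^{2} + x^{2}\right) + 1\right)\right) = \left(1 + x\right) \left(x + \left(2 x^{2} + 1\right)\right) = \left(1 + x\right) \left(x + \left(1 + 2 x^{2}\right)\right) = \left(1 + x\right) \left(1 + x + 2 x^{2}\right)$)
$17 a{\left(Y{\left(-1 \right)} \right)} \left(-21\right) = 17 \left(1 + 2 \frac{4 - -1}{-1} + 2 \left(\frac{4 - -1}{-1}\right)^{3} + 3 \left(\frac{4 - -1}{-1}\right)^{2}\right) \left(-21\right) = 17 \left(1 + 2 \left(- (4 + 1)\right) + 2 \left(- (4 + 1)\right)^{3} + 3 \left(- (4 + 1)\right)^{2}\right) \left(-21\right) = 17 \left(1 + 2 \left(\left(-1\right) 5\right) + 2 \left(\left(-1\right) 5\right)^{3} + 3 \left(\left(-1\right) 5\right)^{2}\right) \left(-21\right) = 17 \left(1 + 2 \left(-5\right) + 2 \left(-5\right)^{3} + 3 \left(-5\right)^{2}\right) \left(-21\right) = 17 \left(1 - 10 + 2 \left(-125\right) + 3 \cdot 25\right) \left(-21\right) = 17 \left(1 - 10 - 250 + 75\right) \left(-21\right) = 17 \left(-184\right) \left(-21\right) = \left(-3128\right) \left(-21\right) = 65688$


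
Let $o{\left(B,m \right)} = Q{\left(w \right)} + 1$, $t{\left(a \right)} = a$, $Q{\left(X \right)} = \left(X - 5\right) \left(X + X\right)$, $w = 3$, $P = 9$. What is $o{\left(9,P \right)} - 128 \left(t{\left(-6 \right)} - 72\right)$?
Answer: $9973$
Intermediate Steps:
$Q{\left(X \right)} = 2 X \left(-5 + X\right)$ ($Q{\left(X \right)} = \left(-5 + X\right) 2 X = 2 X \left(-5 + X\right)$)
$o{\left(B,m \right)} = -11$ ($o{\left(B,m \right)} = 2 \cdot 3 \left(-5 + 3\right) + 1 = 2 \cdot 3 \left(-2\right) + 1 = -12 + 1 = -11$)
$o{\left(9,P \right)} - 128 \left(t{\left(-6 \right)} - 72\right) = -11 - 128 \left(-6 - 72\right) = -11 - -9984 = -11 + 9984 = 9973$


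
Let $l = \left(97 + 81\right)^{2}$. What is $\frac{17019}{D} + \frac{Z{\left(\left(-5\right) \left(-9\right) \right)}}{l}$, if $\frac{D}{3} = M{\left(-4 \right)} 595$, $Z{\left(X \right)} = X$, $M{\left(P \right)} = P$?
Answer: $- \frac{22454529}{9425990} \approx -2.3822$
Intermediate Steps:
$D = -7140$ ($D = 3 \left(\left(-4\right) 595\right) = 3 \left(-2380\right) = -7140$)
$l = 31684$ ($l = 178^{2} = 31684$)
$\frac{17019}{D} + \frac{Z{\left(\left(-5\right) \left(-9\right) \right)}}{l} = \frac{17019}{-7140} + \frac{\left(-5\right) \left(-9\right)}{31684} = 17019 \left(- \frac{1}{7140}\right) + 45 \cdot \frac{1}{31684} = - \frac{5673}{2380} + \frac{45}{31684} = - \frac{22454529}{9425990}$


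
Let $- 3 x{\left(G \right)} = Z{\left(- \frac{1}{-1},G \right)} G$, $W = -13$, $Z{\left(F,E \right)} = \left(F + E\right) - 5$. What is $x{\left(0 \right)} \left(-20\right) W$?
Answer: $0$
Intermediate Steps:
$Z{\left(F,E \right)} = -5 + E + F$ ($Z{\left(F,E \right)} = \left(E + F\right) - 5 = -5 + E + F$)
$x{\left(G \right)} = - \frac{G \left(-4 + G\right)}{3}$ ($x{\left(G \right)} = - \frac{\left(-5 + G - \frac{1}{-1}\right) G}{3} = - \frac{\left(-5 + G - -1\right) G}{3} = - \frac{\left(-5 + G + 1\right) G}{3} = - \frac{\left(-4 + G\right) G}{3} = - \frac{G \left(-4 + G\right)}{3}$)
$x{\left(0 \right)} \left(-20\right) W = \frac{1}{3} \cdot 0 \left(4 - 0\right) \left(-20\right) \left(-13\right) = \frac{1}{3} \cdot 0 \left(4 + 0\right) \left(-20\right) \left(-13\right) = \frac{1}{3} \cdot 0 \cdot 4 \left(-20\right) \left(-13\right) = 0 \left(-20\right) \left(-13\right) = 0 \left(-13\right) = 0$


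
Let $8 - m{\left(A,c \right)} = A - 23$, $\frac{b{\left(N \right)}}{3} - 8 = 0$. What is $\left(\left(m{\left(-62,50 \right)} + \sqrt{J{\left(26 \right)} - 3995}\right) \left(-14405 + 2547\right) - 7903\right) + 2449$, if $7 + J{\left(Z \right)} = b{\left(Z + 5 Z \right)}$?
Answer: $-1108248 - 35574 i \sqrt{442} \approx -1.1082 \cdot 10^{6} - 7.479 \cdot 10^{5} i$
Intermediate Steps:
$b{\left(N \right)} = 24$ ($b{\left(N \right)} = 24 + 3 \cdot 0 = 24 + 0 = 24$)
$J{\left(Z \right)} = 17$ ($J{\left(Z \right)} = -7 + 24 = 17$)
$m{\left(A,c \right)} = 31 - A$ ($m{\left(A,c \right)} = 8 - \left(A - 23\right) = 8 - \left(-23 + A\right) = 31 - A$)
$\left(\left(m{\left(-62,50 \right)} + \sqrt{J{\left(26 \right)} - 3995}\right) \left(-14405 + 2547\right) - 7903\right) + 2449 = \left(\left(\left(31 - -62\right) + \sqrt{17 - 3995}\right) \left(-14405 + 2547\right) - 7903\right) + 2449 = \left(\left(\left(31 + 62\right) + \sqrt{-3978}\right) \left(-11858\right) - 7903\right) + 2449 = \left(\left(93 + 3 i \sqrt{442}\right) \left(-11858\right) - 7903\right) + 2449 = \left(\left(-1102794 - 35574 i \sqrt{442}\right) - 7903\right) + 2449 = \left(-1110697 - 35574 i \sqrt{442}\right) + 2449 = -1108248 - 35574 i \sqrt{442}$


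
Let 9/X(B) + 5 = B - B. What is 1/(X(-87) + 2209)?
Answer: 5/11036 ≈ 0.00045306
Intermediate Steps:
X(B) = -9/5 (X(B) = 9/(-5 + (B - B)) = 9/(-5 + 0) = 9/(-5) = 9*(-1/5) = -9/5)
1/(X(-87) + 2209) = 1/(-9/5 + 2209) = 1/(11036/5) = 5/11036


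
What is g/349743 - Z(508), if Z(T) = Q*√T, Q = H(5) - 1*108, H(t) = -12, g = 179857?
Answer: 179857/349743 + 240*√127 ≈ 2705.2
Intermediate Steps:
Q = -120 (Q = -12 - 1*108 = -12 - 108 = -120)
Z(T) = -120*√T
g/349743 - Z(508) = 179857/349743 - (-120)*√508 = 179857*(1/349743) - (-120)*2*√127 = 179857/349743 - (-240)*√127 = 179857/349743 + 240*√127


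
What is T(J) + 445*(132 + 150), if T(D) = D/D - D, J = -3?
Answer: 125494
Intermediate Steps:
T(D) = 1 - D
T(J) + 445*(132 + 150) = (1 - 1*(-3)) + 445*(132 + 150) = (1 + 3) + 445*282 = 4 + 125490 = 125494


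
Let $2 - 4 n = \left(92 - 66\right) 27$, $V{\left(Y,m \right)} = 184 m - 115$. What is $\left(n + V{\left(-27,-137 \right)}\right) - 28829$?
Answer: $-54327$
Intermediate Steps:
$V{\left(Y,m \right)} = -115 + 184 m$
$n = -175$ ($n = \frac{1}{2} - \frac{\left(92 - 66\right) 27}{4} = \frac{1}{2} - \frac{26 \cdot 27}{4} = \frac{1}{2} - \frac{351}{2} = -175$)
$\left(n + V{\left(-27,-137 \right)}\right) - 28829 = \left(-175 + \left(-115 + 184 \left(-137\right)\right)\right) - 28829 = \left(-175 - 25323\right) - 28829 = -25498 - 28829 = -54327$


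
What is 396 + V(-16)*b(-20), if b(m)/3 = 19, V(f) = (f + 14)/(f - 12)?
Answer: 5601/14 ≈ 400.07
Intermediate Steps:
V(f) = (14 + f)/(-12 + f)
b(m) = 57 (b(m) = 3*19 = 57)
396 + V(-16)*b(-20) = 396 + ((14 - 16)/(-12 - 16))*57 = 396 + (-2/(-28))*57 = 396 - 1/28*(-2)*57 = 396 + (1/14)*57 = 396 + 57/14 = 5601/14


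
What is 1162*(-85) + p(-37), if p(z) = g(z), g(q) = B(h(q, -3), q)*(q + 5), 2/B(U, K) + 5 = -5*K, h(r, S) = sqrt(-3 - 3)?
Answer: -4444666/45 ≈ -98770.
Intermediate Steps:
h(r, S) = I*sqrt(6) (h(r, S) = sqrt(-6) = I*sqrt(6))
B(U, K) = 2/(-5 - 5*K)
g(q) = -2*(5 + q)/(5 + 5*q) (g(q) = (-2/(5 + 5*q))*(q + 5) = (-2/(5 + 5*q))*(5 + q) = -2*(5 + q)/(5 + 5*q))
p(z) = 2*(-5 - z)/(5*(1 + z))
1162*(-85) + p(-37) = 1162*(-85) + 2*(-5 - 1*(-37))/(5*(1 - 37)) = -98770 + (2/5)*(-5 + 37)/(-36) = -98770 + (2/5)*(-1/36)*32 = -98770 - 16/45 = -4444666/45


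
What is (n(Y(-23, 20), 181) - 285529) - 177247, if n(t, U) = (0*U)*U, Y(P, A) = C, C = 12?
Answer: -462776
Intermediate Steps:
Y(P, A) = 12
n(t, U) = 0 (n(t, U) = 0*U = 0)
(n(Y(-23, 20), 181) - 285529) - 177247 = (0 - 285529) - 177247 = -285529 - 177247 = -462776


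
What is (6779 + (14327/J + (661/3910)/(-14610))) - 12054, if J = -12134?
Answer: -1828608073131637/346577981700 ≈ -5276.2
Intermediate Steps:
(6779 + (14327/J + (661/3910)/(-14610))) - 12054 = (6779 + (14327/(-12134) + (661/3910)/(-14610))) - 12054 = (6779 + (14327*(-1/12134) + (661*(1/3910))*(-1/14610))) - 12054 = (6779 + (-14327/12134 + (661/3910)*(-1/14610))) - 12054 = (6779 + (-14327/12134 - 661/57125100)) - 12054 = (6779 - 409219664137/346577981700) - 12054 = 2349042918280163/346577981700 - 12054 = -1828608073131637/346577981700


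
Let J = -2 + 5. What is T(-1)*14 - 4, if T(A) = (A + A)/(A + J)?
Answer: -18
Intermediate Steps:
J = 3
T(A) = 2*A/(3 + A) (T(A) = (A + A)/(A + 3) = (2*A)/(3 + A) = 2*A/(3 + A))
T(-1)*14 - 4 = (2*(-1)/(3 - 1))*14 - 4 = (2*(-1)/2)*14 - 4 = (2*(-1)*(½))*14 - 4 = -1*14 - 4 = -14 - 4 = -18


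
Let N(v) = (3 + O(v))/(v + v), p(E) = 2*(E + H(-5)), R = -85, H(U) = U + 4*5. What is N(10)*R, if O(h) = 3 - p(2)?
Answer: 119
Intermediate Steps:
H(U) = 20 + U (H(U) = U + 20 = 20 + U)
p(E) = 30 + 2*E (p(E) = 2*(E + (20 - 5)) = 2*(E + 15) = 2*(15 + E) = 30 + 2*E)
O(h) = -31 (O(h) = 3 - (30 + 2*2) = 3 - (30 + 4) = 3 - 1*34 = 3 - 34 = -31)
N(v) = -14/v (N(v) = (3 - 31)/(v + v) = -28*1/(2*v) = -14/v)
N(10)*R = -14/10*(-85) = -14*⅒*(-85) = -7/5*(-85) = 119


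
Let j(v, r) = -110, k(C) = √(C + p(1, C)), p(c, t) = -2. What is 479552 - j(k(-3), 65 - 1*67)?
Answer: 479662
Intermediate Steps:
k(C) = √(-2 + C) (k(C) = √(C - 2) = √(-2 + C))
479552 - j(k(-3), 65 - 1*67) = 479552 - 1*(-110) = 479552 + 110 = 479662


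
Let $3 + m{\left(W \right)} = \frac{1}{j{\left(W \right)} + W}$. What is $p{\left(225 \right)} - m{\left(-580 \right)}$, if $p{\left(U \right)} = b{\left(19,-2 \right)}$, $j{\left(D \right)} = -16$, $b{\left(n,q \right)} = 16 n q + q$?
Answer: $- \frac{361771}{596} \approx -607.0$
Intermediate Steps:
$b{\left(n,q \right)} = q + 16 n q$ ($b{\left(n,q \right)} = 16 n q + q = q + 16 n q$)
$p{\left(U \right)} = -610$ ($p{\left(U \right)} = - 2 \left(1 + 16 \cdot 19\right) = - 2 \left(1 + 304\right) = \left(-2\right) 305 = -610$)
$m{\left(W \right)} = -3 + \frac{1}{-16 + W}$
$p{\left(225 \right)} - m{\left(-580 \right)} = -610 - \frac{49 - -1740}{-16 - 580} = -610 - \frac{49 + 1740}{-596} = -610 - \left(- \frac{1}{596}\right) 1789 = -610 - - \frac{1789}{596} = -610 + \frac{1789}{596} = - \frac{361771}{596}$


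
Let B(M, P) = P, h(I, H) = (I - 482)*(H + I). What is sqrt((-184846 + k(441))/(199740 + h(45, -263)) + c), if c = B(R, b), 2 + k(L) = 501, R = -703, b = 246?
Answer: sqrt(21354637377774)/295006 ≈ 15.664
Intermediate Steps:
k(L) = 499 (k(L) = -2 + 501 = 499)
h(I, H) = (-482 + I)*(H + I)
c = 246
sqrt((-184846 + k(441))/(199740 + h(45, -263)) + c) = sqrt((-184846 + 499)/(199740 + (45**2 - 482*(-263) - 482*45 - 263*45)) + 246) = sqrt(-184347/(199740 + (2025 + 126766 - 21690 - 11835)) + 246) = sqrt(-184347/(199740 + 95266) + 246) = sqrt(-184347/295006 + 246) = sqrt(72387129/295006) = sqrt(21354637377774)/295006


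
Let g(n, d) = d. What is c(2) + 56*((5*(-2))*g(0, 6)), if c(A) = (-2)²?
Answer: -3356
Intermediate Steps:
c(A) = 4
c(2) + 56*((5*(-2))*g(0, 6)) = 4 + 56*((5*(-2))*6) = 4 + 56*(-10*6) = 4 + 56*(-60) = 4 - 3360 = -3356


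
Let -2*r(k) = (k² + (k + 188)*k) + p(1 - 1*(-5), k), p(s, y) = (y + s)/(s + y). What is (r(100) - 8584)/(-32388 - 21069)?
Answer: 55969/106914 ≈ 0.52350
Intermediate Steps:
p(s, y) = 1 (p(s, y) = (s + y)/(s + y) = 1)
r(k) = -½ - k²/2 - k*(188 + k)/2 (r(k) = -((k² + (k + 188)*k) + 1)/2 = -((k² + (188 + k)*k) + 1)/2 = -((k² + k*(188 + k)) + 1)/2 = -(1 + k² + k*(188 + k))/2 = -½ - k²/2 - k*(188 + k)/2)
(r(100) - 8584)/(-32388 - 21069) = ((-½ - 1*100² - 94*100) - 8584)/(-32388 - 21069) = ((-½ - 1*10000 - 9400) - 8584)/(-53457) = ((-½ - 10000 - 9400) - 8584)*(-1/53457) = (-38801/2 - 8584)*(-1/53457) = -55969/2*(-1/53457) = 55969/106914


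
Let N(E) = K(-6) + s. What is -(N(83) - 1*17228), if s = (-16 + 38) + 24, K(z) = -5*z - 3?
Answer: 17155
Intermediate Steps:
K(z) = -3 - 5*z
s = 46 (s = 22 + 24 = 46)
N(E) = 73 (N(E) = (-3 - 5*(-6)) + 46 = (-3 + 30) + 46 = 27 + 46 = 73)
-(N(83) - 1*17228) = -(73 - 1*17228) = -(73 - 17228) = -1*(-17155) = 17155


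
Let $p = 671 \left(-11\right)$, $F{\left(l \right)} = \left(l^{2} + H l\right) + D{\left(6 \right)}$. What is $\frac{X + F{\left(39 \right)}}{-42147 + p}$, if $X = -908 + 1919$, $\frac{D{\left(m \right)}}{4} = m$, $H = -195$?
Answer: $\frac{5049}{49528} \approx 0.10194$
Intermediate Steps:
$D{\left(m \right)} = 4 m$
$F{\left(l \right)} = 24 + l^{2} - 195 l$ ($F{\left(l \right)} = \left(l^{2} - 195 l\right) + 4 \cdot 6 = \left(l^{2} - 195 l\right) + 24 = 24 + l^{2} - 195 l$)
$p = -7381$
$X = 1011$
$\frac{X + F{\left(39 \right)}}{-42147 + p} = \frac{1011 + \left(24 + 39^{2} - 7605\right)}{-42147 - 7381} = \frac{1011 + \left(24 + 1521 - 7605\right)}{-49528} = \left(1011 - 6060\right) \left(- \frac{1}{49528}\right) = \left(-5049\right) \left(- \frac{1}{49528}\right) = \frac{5049}{49528}$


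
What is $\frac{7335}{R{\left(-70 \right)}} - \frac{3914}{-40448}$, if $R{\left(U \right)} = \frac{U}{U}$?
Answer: $\frac{148344997}{20224} \approx 7335.1$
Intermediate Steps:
$R{\left(U \right)} = 1$
$\frac{7335}{R{\left(-70 \right)}} - \frac{3914}{-40448} = \frac{7335}{1} - \frac{3914}{-40448} = 7335 \cdot 1 - - \frac{1957}{20224} = 7335 + \frac{1957}{20224} = \frac{148344997}{20224}$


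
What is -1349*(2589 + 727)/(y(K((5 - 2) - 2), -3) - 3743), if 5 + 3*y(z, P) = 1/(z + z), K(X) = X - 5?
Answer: 107358816/89873 ≈ 1194.6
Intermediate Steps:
K(X) = -5 + X
y(z, P) = -5/3 + 1/(6*z) (y(z, P) = -5/3 + 1/(3*(z + z)) = -5/3 + 1/(3*((2*z))) = -5/3 + (1/(2*z))/3 = -5/3 + 1/(6*z))
-1349*(2589 + 727)/(y(K((5 - 2) - 2), -3) - 3743) = -1349*(2589 + 727)/((1 - 10*(-5 + ((5 - 2) - 2)))/(6*(-5 + ((5 - 2) - 2))) - 3743) = -1349*3316/((1 - 10*(-5 + (3 - 2)))/(6*(-5 + (3 - 2))) - 3743) = -1349*3316/((1 - 10*(-5 + 1))/(6*(-5 + 1)) - 3743) = -1349*3316/((⅙)*(1 - 10*(-4))/(-4) - 3743) = -1349*3316/((⅙)*(-¼)*(1 + 40) - 3743) = -1349*3316/((⅙)*(-¼)*41 - 3743) = -1349*3316/(-41/24 - 3743) = -1349/((-89873/24*1/3316)) = -1349/(-89873/79584) = -1349*(-79584/89873) = 107358816/89873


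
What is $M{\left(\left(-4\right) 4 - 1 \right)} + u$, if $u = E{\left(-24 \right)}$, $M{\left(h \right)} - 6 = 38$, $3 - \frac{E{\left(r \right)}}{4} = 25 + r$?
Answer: $52$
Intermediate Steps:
$E{\left(r \right)} = -88 - 4 r$ ($E{\left(r \right)} = 12 - 4 \left(25 + r\right) = 12 - \left(100 + 4 r\right) = -88 - 4 r$)
$M{\left(h \right)} = 44$ ($M{\left(h \right)} = 6 + 38 = 44$)
$u = 8$ ($u = -88 - -96 = -88 + 96 = 8$)
$M{\left(\left(-4\right) 4 - 1 \right)} + u = 44 + 8 = 52$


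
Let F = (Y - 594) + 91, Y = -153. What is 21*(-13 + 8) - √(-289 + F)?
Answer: -105 - 3*I*√105 ≈ -105.0 - 30.741*I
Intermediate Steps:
F = -656 (F = (-153 - 594) + 91 = -747 + 91 = -656)
21*(-13 + 8) - √(-289 + F) = 21*(-13 + 8) - √(-289 - 656) = 21*(-5) - √(-945) = -105 - 3*I*√105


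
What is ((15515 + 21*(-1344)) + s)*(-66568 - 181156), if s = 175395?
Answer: -40301226664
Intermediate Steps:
((15515 + 21*(-1344)) + s)*(-66568 - 181156) = ((15515 + 21*(-1344)) + 175395)*(-66568 - 181156) = ((15515 - 28224) + 175395)*(-247724) = (-12709 + 175395)*(-247724) = 162686*(-247724) = -40301226664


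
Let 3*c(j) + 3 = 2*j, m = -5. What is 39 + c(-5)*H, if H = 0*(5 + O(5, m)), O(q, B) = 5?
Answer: 39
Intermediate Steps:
H = 0 (H = 0*(5 + 5) = 0*10 = 0)
c(j) = -1 + 2*j/3 (c(j) = -1 + (2*j)/3 = -1 + 2*j/3)
39 + c(-5)*H = 39 + (-1 + (⅔)*(-5))*0 = 39 + (-1 - 10/3)*0 = 39 - 13/3*0 = 39 + 0 = 39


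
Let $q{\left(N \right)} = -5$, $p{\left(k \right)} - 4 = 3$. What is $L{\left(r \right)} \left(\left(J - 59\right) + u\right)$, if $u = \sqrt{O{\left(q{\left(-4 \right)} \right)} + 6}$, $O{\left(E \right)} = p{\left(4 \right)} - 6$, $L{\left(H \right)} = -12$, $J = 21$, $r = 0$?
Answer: $456 - 12 \sqrt{7} \approx 424.25$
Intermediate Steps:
$p{\left(k \right)} = 7$ ($p{\left(k \right)} = 4 + 3 = 7$)
$O{\left(E \right)} = 1$ ($O{\left(E \right)} = 7 - 6 = 1$)
$u = \sqrt{7}$ ($u = \sqrt{1 + 6} = \sqrt{7} \approx 2.6458$)
$L{\left(r \right)} \left(\left(J - 59\right) + u\right) = - 12 \left(\left(21 - 59\right) + \sqrt{7}\right) = - 12 \left(-38 + \sqrt{7}\right) = 456 - 12 \sqrt{7}$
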